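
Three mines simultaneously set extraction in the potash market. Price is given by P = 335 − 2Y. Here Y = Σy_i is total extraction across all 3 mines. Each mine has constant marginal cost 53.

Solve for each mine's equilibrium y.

A representative mine's profit is π_i = y_i(335 − 2Y) − 53y_i, with Y = y_i + Σ_{j≠i} y_j.
First-order condition: 282 − 4y_i − 2Σ_{j≠i} y_j = 0.
With identical mines, set every y_j = y: then 282 − 4y − 4y = 0, i.e. y = 282/8 = 35.25.

35.25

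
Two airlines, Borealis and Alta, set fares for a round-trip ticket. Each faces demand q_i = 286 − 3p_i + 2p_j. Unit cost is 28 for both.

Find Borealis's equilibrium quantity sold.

193.5

Borealis's profit: π = (p_{Borealis} − 28)(286 − 3p_{Borealis} + 2p_{Alta}).
∂π/∂p_{Borealis} = 370 − 6p_{Borealis} + 2p_{Alta} = 0 ⇒ p_{Borealis} = 185/3 + (1/3)p_{Alta}.
Setting p_{Borealis} = p_{Alta} in the reaction function: p_{Borealis} = 185/3 + (1/3)p_{Borealis}, so p_{Borealis} = (185/3) / (2/3) = 92.5.
q_{Borealis} = 286 − 3·92.5 + 2·92.5 = 193.5.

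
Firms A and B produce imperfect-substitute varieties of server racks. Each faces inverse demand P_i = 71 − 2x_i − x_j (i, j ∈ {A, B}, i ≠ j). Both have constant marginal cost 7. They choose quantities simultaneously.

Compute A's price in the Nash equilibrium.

32.6

Firm A's profit: π = x_A(71 − 2x_A − x_B) − 7x_A.
∂π/∂x_A = 64 − 4x_A − x_B = 0 ⇒ x_A = 16 − 0.25x_B.
By symmetry x_B = x_A; substituting into the reaction function, 1.25x_A = 16 and x_A = 12.8.
P_A = 71 − 2·12.8 − 12.8 = 32.6.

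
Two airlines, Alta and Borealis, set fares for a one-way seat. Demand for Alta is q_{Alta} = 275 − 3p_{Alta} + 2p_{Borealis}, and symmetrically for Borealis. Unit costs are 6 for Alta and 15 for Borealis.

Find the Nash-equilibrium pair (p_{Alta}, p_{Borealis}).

Alta's profit: π = (p_{Alta} − 6)(275 − 3p_{Alta} + 2p_{Borealis}).
∂π/∂p_{Alta} = 293 − 6p_{Alta} + 2p_{Borealis} = 0 ⇒ p_{Alta} = 293/6 + (1/3)p_{Borealis}.
Similarly p_{Borealis} = 160/3 + (1/3)p_{Alta}.
Solving the two reaction functions simultaneously: (1 − (1/3)(1/3))p_{Alta} = 293/6 + (1/3)·(160/3), so (8/9)p_{Alta} = 1199/18 and p_{Alta} = 74.9375.
Then p_{Borealis} = 160/3 + (1/3)·74.9375 = 78.3125.

74.9375, 78.3125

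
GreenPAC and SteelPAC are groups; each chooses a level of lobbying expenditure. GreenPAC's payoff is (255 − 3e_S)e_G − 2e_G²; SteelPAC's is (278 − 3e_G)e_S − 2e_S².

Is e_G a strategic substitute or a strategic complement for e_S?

strategic substitutes

Expanding GreenPAC's payoff: 255e_G − 3e_Se_G − 2e_G².
∂π/∂e_G = 255 − 3e_S − 4e_G = 0, so e_G = 63.75 − 0.75e_S.
The best-response slope de_G/de_S = −0.75 < 0: the reaction function is downward-sloping, so the choices are strategic substitutes.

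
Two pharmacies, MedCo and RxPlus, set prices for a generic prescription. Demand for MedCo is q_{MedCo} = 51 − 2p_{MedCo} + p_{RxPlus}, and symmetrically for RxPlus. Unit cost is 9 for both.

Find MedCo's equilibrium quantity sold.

MedCo's profit: π = (p_{MedCo} − 9)(51 − 2p_{MedCo} + p_{RxPlus}).
∂π/∂p_{MedCo} = 69 − 4p_{MedCo} + p_{RxPlus} = 0 ⇒ p_{MedCo} = 17.25 + 0.25p_{RxPlus}.
By symmetry p_{RxPlus} = p_{MedCo}; substituting into the reaction function, 0.75p_{MedCo} = 17.25 and p_{MedCo} = 23.
q_{MedCo} = 51 − 2·23 + 23 = 28.

28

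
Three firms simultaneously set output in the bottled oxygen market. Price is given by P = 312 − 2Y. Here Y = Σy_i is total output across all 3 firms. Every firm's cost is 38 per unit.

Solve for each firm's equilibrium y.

A representative firm's profit is π_i = y_i(312 − 2Y) − 38y_i, with Y = y_i + Σ_{j≠i} y_j.
First-order condition: 274 − 4y_i − 2Σ_{j≠i} y_j = 0.
In a symmetric equilibrium every firm chooses the same y, so Σ_{j≠i} y_j = 2y. The condition becomes 274 − 8y = 0, giving y = 274/8 = 34.25.

34.25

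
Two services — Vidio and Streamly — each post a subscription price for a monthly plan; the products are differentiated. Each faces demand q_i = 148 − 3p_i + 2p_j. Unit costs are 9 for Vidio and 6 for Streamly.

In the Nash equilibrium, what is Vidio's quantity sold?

102.5625

Vidio's profit: π = (p_{Vidio} − 9)(148 − 3p_{Vidio} + 2p_{Streamly}).
∂π/∂p_{Vidio} = 175 − 6p_{Vidio} + 2p_{Streamly} = 0 ⇒ p_{Vidio} = 175/6 + (1/3)p_{Streamly}.
Similarly p_{Streamly} = 83/3 + (1/3)p_{Vidio}.
Plugging p_{Streamly} into Vidio's best response: p_{Vidio} = 175/6 + (1/3)(83/3 + (1/3)p_{Vidio}) ⇒ (8/9)p_{Vidio} = 691/18, so p_{Vidio} = 43.1875.
Then p_{Streamly} = 83/3 + (1/3)·43.1875 = 42.0625.
q_{Vidio} = 148 − 3·43.1875 + 2·42.0625 = 102.5625.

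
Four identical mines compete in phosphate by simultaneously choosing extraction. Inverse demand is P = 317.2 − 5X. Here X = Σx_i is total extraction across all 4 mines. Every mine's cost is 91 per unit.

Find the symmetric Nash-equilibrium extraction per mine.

9.048

A representative mine's profit is π_i = x_i(317.2 − 5X) − 91x_i, with X = x_i + Σ_{j≠i} x_j.
First-order condition: 226.2 − 10x_i − 5Σ_{j≠i} x_j = 0.
With identical mines, set every x_j = x: then 226.2 − 10x − 15x = 0, i.e. x = 226.2/25 = 9.048.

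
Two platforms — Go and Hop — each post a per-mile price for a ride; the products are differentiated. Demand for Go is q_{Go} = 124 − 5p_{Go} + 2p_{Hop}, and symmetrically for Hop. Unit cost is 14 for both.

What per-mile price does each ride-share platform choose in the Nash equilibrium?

24.25

Go's profit: π = (p_{Go} − 14)(124 − 5p_{Go} + 2p_{Hop}).
∂π/∂p_{Go} = 194 − 10p_{Go} + 2p_{Hop} = 0 ⇒ p_{Go} = 19.4 + 0.2p_{Hop}.
The game is symmetric, so in equilibrium p_{Hop} = p_{Go}: the reaction function gives 0.8p_{Go} = 19.4, hence p_{Go} = 24.25.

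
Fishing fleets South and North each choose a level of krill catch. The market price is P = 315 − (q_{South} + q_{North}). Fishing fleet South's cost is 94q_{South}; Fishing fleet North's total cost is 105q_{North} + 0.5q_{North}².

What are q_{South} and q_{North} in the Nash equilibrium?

Fishing fleet South's profit: π = q_{South}(315 − (q_{South} + q_{North})) − 94q_{South}.
∂π/∂q_{South} = 221 − 2q_{South} − q_{North} = 0, so q_{South} = 110.5 − 0.5q_{North}.
For North: ∂π/∂q_{North} = 210 − 3q_{North} − q_{South} = 0 ⇒ q_{North} = 70 − (1/3)q_{South}.
Substituting the second reaction function into the first: q_{South} = 110.5 − 0.5(70 − (1/3)q_{South}), which gives (5/6)q_{South} = 75.5 ⇒ q_{South} = 90.6.
Then q_{North} = 70 − (1/3)·90.6 = 39.8.

90.6, 39.8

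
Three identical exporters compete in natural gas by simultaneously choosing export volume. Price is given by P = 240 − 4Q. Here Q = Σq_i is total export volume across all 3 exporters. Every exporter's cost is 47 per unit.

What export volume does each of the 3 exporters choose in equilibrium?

A representative exporter's profit is π_i = q_i(240 − 4Q) − 47q_i, with Q = q_i + Σ_{j≠i} q_j.
First-order condition: 193 − 8q_i − 4Σ_{j≠i} q_j = 0.
Imposing symmetry (q_j = q for all j) turns Σ_{j≠i} q_j into 2q, so 193 = 16q and q = 12.0625.

12.0625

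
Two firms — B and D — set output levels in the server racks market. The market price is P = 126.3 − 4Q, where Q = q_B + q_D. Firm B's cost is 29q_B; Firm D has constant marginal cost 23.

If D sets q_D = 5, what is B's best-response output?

9.6625

Firm B's profit: π = q_B(126.3 − 4(q_B + q_D)) − 29q_B.
∂π/∂q_B = 97.3 − 8q_B − 4q_D = 0, so q_B = 12.1625 − 0.5q_D.
At q_D = 5: q_B = 12.1625 − 0.5·5 = 9.6625.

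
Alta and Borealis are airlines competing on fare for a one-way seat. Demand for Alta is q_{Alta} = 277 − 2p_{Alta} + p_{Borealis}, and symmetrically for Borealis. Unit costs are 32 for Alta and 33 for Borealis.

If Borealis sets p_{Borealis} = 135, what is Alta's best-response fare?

Alta's profit: π = (p_{Alta} − 32)(277 − 2p_{Alta} + p_{Borealis}).
∂π/∂p_{Alta} = 341 − 4p_{Alta} + p_{Borealis} = 0 ⇒ p_{Alta} = 85.25 + 0.25p_{Borealis}.
At p_{Borealis} = 135: p_{Alta} = 85.25 + 0.25·135 = 119.

119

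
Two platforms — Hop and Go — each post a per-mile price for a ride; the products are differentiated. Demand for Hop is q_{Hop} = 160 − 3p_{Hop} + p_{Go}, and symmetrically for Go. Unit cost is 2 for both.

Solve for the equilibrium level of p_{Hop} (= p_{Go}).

Hop's profit: π = (p_{Hop} − 2)(160 − 3p_{Hop} + p_{Go}).
∂π/∂p_{Hop} = 166 − 6p_{Hop} + p_{Go} = 0 ⇒ p_{Hop} = 83/3 + (1/6)p_{Go}.
Setting p_{Hop} = p_{Go} in the reaction function: p_{Hop} = 83/3 + (1/6)p_{Hop}, so p_{Hop} = (83/3) / (5/6) = 33.2.

33.2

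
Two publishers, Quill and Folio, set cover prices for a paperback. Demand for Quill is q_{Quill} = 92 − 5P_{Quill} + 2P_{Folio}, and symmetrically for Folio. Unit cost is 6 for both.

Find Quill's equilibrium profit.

427.8125

Quill's profit: π = (P_{Quill} − 6)(92 − 5P_{Quill} + 2P_{Folio}).
∂π/∂P_{Quill} = 122 − 10P_{Quill} + 2P_{Folio} = 0 ⇒ P_{Quill} = 12.2 + 0.2P_{Folio}.
Setting P_{Quill} = P_{Folio} in the reaction function: P_{Quill} = 12.2 + 0.2P_{Quill}, so P_{Quill} = 12.2 / 0.8 = 15.25.
q_{Quill} = 92 − 5·15.25 + 2·15.25 = 46.25.
Profit = (15.25 − 6)·46.25 = 427.8125.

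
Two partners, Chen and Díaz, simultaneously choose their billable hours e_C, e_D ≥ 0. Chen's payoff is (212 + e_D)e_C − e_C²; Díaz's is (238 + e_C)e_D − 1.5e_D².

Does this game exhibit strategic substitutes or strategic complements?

strategic complements

Expanding Chen's payoff: 212e_C + e_De_C − e_C².
∂π/∂e_C = 212 + e_D − 2e_C = 0, so e_C = 106 + 0.5e_D.
The best-response slope de_C/de_D = 0.5 > 0: the reaction function is upward-sloping, so the choices are strategic complements.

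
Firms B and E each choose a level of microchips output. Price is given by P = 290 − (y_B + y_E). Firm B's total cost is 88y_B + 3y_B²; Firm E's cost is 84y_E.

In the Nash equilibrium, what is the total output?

Firm B's profit: π = y_B(290 − (y_B + y_E)) − 88y_B − 3y_B².
∂π/∂y_B = 202 − 8y_B − y_E = 0, so y_B = 25.25 − 0.125y_E.
For E: ∂π/∂y_E = 206 − 2y_E − y_B = 0 ⇒ y_E = 103 − 0.5y_B.
Solving the two reaction functions simultaneously: (1 − (−0.125)(−0.5))y_B = 25.25 − 0.125·103, so 0.9375y_B = 12.375 and y_B = 13.2.
Then y_E = 103 − 0.5·13.2 = 96.4.
Total output: 13.2 + 96.4 = 109.6.

109.6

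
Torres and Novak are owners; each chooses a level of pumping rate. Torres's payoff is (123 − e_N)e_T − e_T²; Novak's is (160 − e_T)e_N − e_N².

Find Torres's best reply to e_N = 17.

Expanding Torres's payoff: 123e_T − e_Ne_T − e_T².
∂π/∂e_T = 123 − e_N − 2e_T = 0, so e_T = 61.5 − 0.5e_N.
At e_N = 17: e_T = 61.5 − 0.5·17 = 53.

53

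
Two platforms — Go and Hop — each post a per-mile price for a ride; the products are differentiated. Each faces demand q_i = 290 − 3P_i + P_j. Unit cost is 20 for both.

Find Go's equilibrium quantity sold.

150

Go's profit: π = (P_{Go} − 20)(290 − 3P_{Go} + P_{Hop}).
∂π/∂P_{Go} = 350 − 6P_{Go} + P_{Hop} = 0 ⇒ P_{Go} = 175/3 + (1/6)P_{Hop}.
Setting P_{Go} = P_{Hop} in the reaction function: P_{Go} = 175/3 + (1/6)P_{Go}, so P_{Go} = (175/3) / (5/6) = 70.
q_{Go} = 290 − 3·70 + 70 = 150.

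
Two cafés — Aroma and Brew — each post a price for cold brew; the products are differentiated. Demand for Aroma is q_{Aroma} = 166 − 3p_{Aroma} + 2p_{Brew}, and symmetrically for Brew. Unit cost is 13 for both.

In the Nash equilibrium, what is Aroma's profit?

Aroma's profit: π = (p_{Aroma} − 13)(166 − 3p_{Aroma} + 2p_{Brew}).
∂π/∂p_{Aroma} = 205 − 6p_{Aroma} + 2p_{Brew} = 0 ⇒ p_{Aroma} = 205/6 + (1/3)p_{Brew}.
By symmetry p_{Brew} = p_{Aroma}; substituting into the reaction function, (2/3)p_{Aroma} = 205/6 and p_{Aroma} = 51.25.
q_{Aroma} = 166 − 3·51.25 + 2·51.25 = 114.75.
Profit = (51.25 − 13)·114.75 = 4389.1875.

4389.1875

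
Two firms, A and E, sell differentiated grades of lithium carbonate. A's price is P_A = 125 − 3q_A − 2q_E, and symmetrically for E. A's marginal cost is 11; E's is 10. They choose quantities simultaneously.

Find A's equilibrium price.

Firm A's profit: π = q_A(125 − 3q_A − 2q_E) − 11q_A.
∂π/∂q_A = 114 − 6q_A − 2q_E = 0 ⇒ q_A = 19 − (1/3)q_E.
Similarly q_E = 115/6 − (1/3)q_A.
Solving the two reaction functions simultaneously: (1 − (−1/3)(−1/3))q_A = 19 − (1/3)·(115/6), so (8/9)q_A = 227/18 and q_A = 14.1875.
Then q_E = 115/6 − (1/3)·14.1875 = 14.4375.
P_A = 125 − 3·14.1875 − 2·14.4375 = 53.5625.

53.5625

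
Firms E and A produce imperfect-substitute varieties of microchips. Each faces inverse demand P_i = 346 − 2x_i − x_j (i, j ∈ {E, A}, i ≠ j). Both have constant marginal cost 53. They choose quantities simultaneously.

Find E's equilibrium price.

170.2

Firm E's profit: π = x_E(346 − 2x_E − x_A) − 53x_E.
∂π/∂x_E = 293 − 4x_E − x_A = 0 ⇒ x_E = 73.25 − 0.25x_A.
By symmetry x_A = x_E; substituting into the reaction function, 1.25x_E = 73.25 and x_E = 58.6.
P_E = 346 − 2·58.6 − 58.6 = 170.2.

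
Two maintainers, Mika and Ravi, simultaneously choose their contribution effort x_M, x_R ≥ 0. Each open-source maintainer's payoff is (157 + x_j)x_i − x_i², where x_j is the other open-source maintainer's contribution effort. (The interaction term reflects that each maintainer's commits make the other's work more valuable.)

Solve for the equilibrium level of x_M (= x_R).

Mika's payoff is (157 + x_R)x_M − x_M².
∂π/∂x_M = 157 + x_R − 2x_M = 0, so x_M = 78.5 + 0.5x_R.
Setting x_M = x_R in the reaction function: x_M = 78.5 + 0.5x_M, so x_M = 78.5 / 0.5 = 157.

157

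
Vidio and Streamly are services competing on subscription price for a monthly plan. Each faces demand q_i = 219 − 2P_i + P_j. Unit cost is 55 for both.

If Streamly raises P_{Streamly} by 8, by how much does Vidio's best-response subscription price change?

2

Vidio's profit: π = (P_{Vidio} − 55)(219 − 2P_{Vidio} + P_{Streamly}).
∂π/∂P_{Vidio} = 329 − 4P_{Vidio} + P_{Streamly} = 0 ⇒ P_{Vidio} = 82.25 + 0.25P_{Streamly}.
The reaction-function slope is 0.25, so an 8-unit rise in P_{Streamly} moves P_{Vidio} by 0.25 × 8 = 2. Vidio's best response rises — the actions are strategic complements.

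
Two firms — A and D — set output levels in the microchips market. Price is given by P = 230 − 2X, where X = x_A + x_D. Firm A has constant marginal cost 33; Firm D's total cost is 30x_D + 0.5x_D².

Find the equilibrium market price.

106.125

Firm A's profit: π = x_A(230 − 2(x_A + x_D)) − 33x_A.
∂π/∂x_A = 197 − 4x_A − 2x_D = 0, so x_A = 49.25 − 0.5x_D.
For D: ∂π/∂x_D = 200 − 5x_D − 2x_A = 0 ⇒ x_D = 40 − 0.4x_A.
Plugging x_D into A's best response: x_A = 49.25 − 0.5(40 − 0.4x_A) ⇒ 0.8x_A = 29.25, so x_A = 36.5625.
Then x_D = 40 − 0.4·36.5625 = 25.375.
Equilibrium price: P = 230 − 2·61.9375 = 106.125.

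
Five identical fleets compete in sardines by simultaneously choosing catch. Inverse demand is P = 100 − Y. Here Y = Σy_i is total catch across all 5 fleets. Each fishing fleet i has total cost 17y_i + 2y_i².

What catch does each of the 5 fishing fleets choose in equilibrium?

A representative fishing fleet's profit is π_i = y_i(100 − Y) − 17y_i − 2y_i², with Y = y_i + Σ_{j≠i} y_j.
First-order condition: 83 − 6y_i − Σ_{j≠i} y_j = 0.
In a symmetric equilibrium every fishing fleet chooses the same y, so Σ_{j≠i} y_j = 4y. The condition becomes 83 − 10y = 0, giving y = 83/10 = 8.3.

8.3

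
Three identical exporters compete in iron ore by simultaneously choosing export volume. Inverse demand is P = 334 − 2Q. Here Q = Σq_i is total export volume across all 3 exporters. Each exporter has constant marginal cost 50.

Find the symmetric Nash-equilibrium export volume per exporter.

35.5

A representative exporter's profit is π_i = q_i(334 − 2Q) − 50q_i, with Q = q_i + Σ_{j≠i} q_j.
First-order condition: 284 − 4q_i − 2Σ_{j≠i} q_j = 0.
With identical exporters, set every q_j = q: then 284 − 4q − 4q = 0, i.e. q = 284/8 = 35.5.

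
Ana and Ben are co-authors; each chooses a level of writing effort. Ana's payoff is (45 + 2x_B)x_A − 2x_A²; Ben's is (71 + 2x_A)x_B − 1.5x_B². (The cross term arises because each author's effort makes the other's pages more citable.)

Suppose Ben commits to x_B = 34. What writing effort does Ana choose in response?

28.25

Expanding Ana's payoff: 45x_A + 2x_Bx_A − 2x_A².
∂π/∂x_A = 45 + 2x_B − 4x_A = 0, so x_A = 11.25 + 0.5x_B.
At x_B = 34: x_A = 11.25 + 0.5·34 = 28.25.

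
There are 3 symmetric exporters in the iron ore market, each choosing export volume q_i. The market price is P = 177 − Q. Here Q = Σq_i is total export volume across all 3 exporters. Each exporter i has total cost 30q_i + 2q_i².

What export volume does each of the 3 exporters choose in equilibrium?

A representative exporter's profit is π_i = q_i(177 − Q) − 30q_i − 2q_i², with Q = q_i + Σ_{j≠i} q_j.
First-order condition: 147 − 6q_i − Σ_{j≠i} q_j = 0.
Imposing symmetry (q_j = q for all j) turns Σ_{j≠i} q_j into 2q, so 147 = 8q and q = 18.375.

18.375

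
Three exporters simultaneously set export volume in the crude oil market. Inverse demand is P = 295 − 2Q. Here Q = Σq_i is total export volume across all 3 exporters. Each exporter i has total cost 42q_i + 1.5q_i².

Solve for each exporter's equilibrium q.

A representative exporter's profit is π_i = q_i(295 − 2Q) − 42q_i − 1.5q_i², with Q = q_i + Σ_{j≠i} q_j.
First-order condition: 253 − 7q_i − 2Σ_{j≠i} q_j = 0.
With identical exporters, set every q_j = q: then 253 − 7q − 4q = 0, i.e. q = 253/11 = 23.

23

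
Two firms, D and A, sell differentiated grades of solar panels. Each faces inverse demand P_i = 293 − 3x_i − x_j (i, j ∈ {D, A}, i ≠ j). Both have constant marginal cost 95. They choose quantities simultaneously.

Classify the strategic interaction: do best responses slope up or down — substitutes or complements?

Firm D's profit: π = x_D(293 − 3x_D − x_A) − 95x_D.
∂π/∂x_D = 198 − 6x_D − x_A = 0 ⇒ x_D = 33 − (1/6)x_A.
The best-response slope dx_D/dx_A = −1/6 < 0: the reaction function is downward-sloping, so the choices are strategic substitutes.

strategic substitutes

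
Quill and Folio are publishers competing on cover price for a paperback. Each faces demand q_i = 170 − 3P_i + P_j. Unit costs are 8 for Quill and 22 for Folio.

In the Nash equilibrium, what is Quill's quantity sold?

Quill's profit: π = (P_{Quill} − 8)(170 − 3P_{Quill} + P_{Folio}).
∂π/∂P_{Quill} = 194 − 6P_{Quill} + P_{Folio} = 0 ⇒ P_{Quill} = 97/3 + (1/6)P_{Folio}.
Similarly P_{Folio} = 118/3 + (1/6)P_{Quill}.
Solving the two reaction functions simultaneously: (1 − (1/6)(1/6))P_{Quill} = 97/3 + (1/6)·(118/3), so (35/36)P_{Quill} = 350/9 and P_{Quill} = 40.
Then P_{Folio} = 118/3 + (1/6)·40 = 46.
q_{Quill} = 170 − 3·40 + 46 = 96.

96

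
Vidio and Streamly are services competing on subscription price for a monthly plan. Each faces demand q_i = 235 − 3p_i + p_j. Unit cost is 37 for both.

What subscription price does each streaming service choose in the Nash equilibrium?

69.2

Vidio's profit: π = (p_{Vidio} − 37)(235 − 3p_{Vidio} + p_{Streamly}).
∂π/∂p_{Vidio} = 346 − 6p_{Vidio} + p_{Streamly} = 0 ⇒ p_{Vidio} = 173/3 + (1/6)p_{Streamly}.
The game is symmetric, so in equilibrium p_{Streamly} = p_{Vidio}: the reaction function gives (5/6)p_{Vidio} = 173/3, hence p_{Vidio} = 69.2.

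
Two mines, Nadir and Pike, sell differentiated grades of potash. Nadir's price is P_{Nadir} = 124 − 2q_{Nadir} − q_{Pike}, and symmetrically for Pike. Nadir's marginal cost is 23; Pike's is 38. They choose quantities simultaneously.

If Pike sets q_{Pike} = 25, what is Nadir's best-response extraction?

19

Mine Nadir's profit: π = q_{Nadir}(124 − 2q_{Nadir} − q_{Pike}) − 23q_{Nadir}.
∂π/∂q_{Nadir} = 101 − 4q_{Nadir} − q_{Pike} = 0 ⇒ q_{Nadir} = 25.25 − 0.25q_{Pike}.
At q_{Pike} = 25: q_{Nadir} = 25.25 − 0.25·25 = 19.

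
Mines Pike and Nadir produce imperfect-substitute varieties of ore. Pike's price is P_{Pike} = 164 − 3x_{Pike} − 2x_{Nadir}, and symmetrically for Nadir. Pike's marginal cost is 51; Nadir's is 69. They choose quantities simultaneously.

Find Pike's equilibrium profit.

697.6875

Mine Pike's profit: π = x_{Pike}(164 − 3x_{Pike} − 2x_{Nadir}) − 51x_{Pike}.
∂π/∂x_{Pike} = 113 − 6x_{Pike} − 2x_{Nadir} = 0 ⇒ x_{Pike} = 113/6 − (1/3)x_{Nadir}.
Similarly x_{Nadir} = 95/6 − (1/3)x_{Pike}.
Plugging x_{Nadir} into Pike's best response: x_{Pike} = 113/6 − (1/3)(95/6 − (1/3)x_{Pike}) ⇒ (8/9)x_{Pike} = 122/9, so x_{Pike} = 15.25.
Then x_{Nadir} = 95/6 − (1/3)·15.25 = 10.75.
P_{Pike} = 164 − 3·15.25 − 2·10.75 = 96.75.
Profit = (96.75 − 51)·15.25 = 697.6875.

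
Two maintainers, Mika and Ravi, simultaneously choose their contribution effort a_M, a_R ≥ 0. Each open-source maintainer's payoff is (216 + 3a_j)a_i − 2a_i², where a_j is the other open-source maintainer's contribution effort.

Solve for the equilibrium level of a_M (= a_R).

Mika's payoff is (216 + 3a_R)a_M − 2a_M².
∂π/∂a_M = 216 + 3a_R − 4a_M = 0, so a_M = 54 + 0.75a_R.
Setting a_M = a_R in the reaction function: a_M = 54 + 0.75a_M, so a_M = 54 / 0.25 = 216.

216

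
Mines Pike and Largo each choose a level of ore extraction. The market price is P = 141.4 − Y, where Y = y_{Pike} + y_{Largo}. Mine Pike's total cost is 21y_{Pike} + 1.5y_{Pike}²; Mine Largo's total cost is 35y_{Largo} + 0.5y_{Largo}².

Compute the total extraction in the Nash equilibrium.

Mine Pike's profit: π = y_{Pike}(141.4 − (y_{Pike} + y_{Largo})) − 21y_{Pike} − 1.5y_{Pike}².
∂π/∂y_{Pike} = 120.4 − 5y_{Pike} − y_{Largo} = 0, so y_{Pike} = 24.08 − 0.2y_{Largo}.
For Largo: ∂π/∂y_{Largo} = 106.4 − 3y_{Largo} − y_{Pike} = 0 ⇒ y_{Largo} = 532/15 − (1/3)y_{Pike}.
Solving the two reaction functions simultaneously: (1 − (−0.2)(−1/3))y_{Pike} = 24.08 − 0.2·(532/15), so (14/15)y_{Pike} = 1274/75 and y_{Pike} = 18.2.
Then y_{Largo} = 532/15 − (1/3)·18.2 = 29.4.
Total extraction: 18.2 + 29.4 = 47.6.

47.6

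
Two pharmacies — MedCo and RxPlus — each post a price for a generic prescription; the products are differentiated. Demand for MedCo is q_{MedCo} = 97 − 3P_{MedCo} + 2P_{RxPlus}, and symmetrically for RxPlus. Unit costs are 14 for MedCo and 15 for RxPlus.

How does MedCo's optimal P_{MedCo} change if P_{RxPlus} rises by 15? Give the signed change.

MedCo's profit: π = (P_{MedCo} − 14)(97 − 3P_{MedCo} + 2P_{RxPlus}).
∂π/∂P_{MedCo} = 139 − 6P_{MedCo} + 2P_{RxPlus} = 0 ⇒ P_{MedCo} = 139/6 + (1/3)P_{RxPlus}.
The reaction-function slope is 1/3, so a 15-unit rise in P_{RxPlus} moves P_{MedCo} by 1/3 × 15 = 5. MedCo's best response rises — the actions are strategic complements.

5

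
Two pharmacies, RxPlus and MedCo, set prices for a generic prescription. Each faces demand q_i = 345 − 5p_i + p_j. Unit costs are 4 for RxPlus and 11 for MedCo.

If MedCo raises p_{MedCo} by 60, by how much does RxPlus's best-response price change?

6

RxPlus's profit: π = (p_{RxPlus} − 4)(345 − 5p_{RxPlus} + p_{MedCo}).
∂π/∂p_{RxPlus} = 365 − 10p_{RxPlus} + p_{MedCo} = 0 ⇒ p_{RxPlus} = 36.5 + 0.1p_{MedCo}.
The reaction-function slope is 0.1, so a 60-unit rise in p_{MedCo} moves p_{RxPlus} by 0.1 × 60 = 6. RxPlus's best response rises — the actions are strategic complements.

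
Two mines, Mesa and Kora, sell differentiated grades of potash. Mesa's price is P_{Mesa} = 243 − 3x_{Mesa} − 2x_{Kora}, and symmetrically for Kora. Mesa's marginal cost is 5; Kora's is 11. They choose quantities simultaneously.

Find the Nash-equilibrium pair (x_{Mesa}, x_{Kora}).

30.125, 28.625

Mine Mesa's profit: π = x_{Mesa}(243 − 3x_{Mesa} − 2x_{Kora}) − 5x_{Mesa}.
∂π/∂x_{Mesa} = 238 − 6x_{Mesa} − 2x_{Kora} = 0 ⇒ x_{Mesa} = 119/3 − (1/3)x_{Kora}.
Similarly x_{Kora} = 116/3 − (1/3)x_{Mesa}.
Plugging x_{Kora} into Mesa's best response: x_{Mesa} = 119/3 − (1/3)(116/3 − (1/3)x_{Mesa}) ⇒ (8/9)x_{Mesa} = 241/9, so x_{Mesa} = 30.125.
Then x_{Kora} = 116/3 − (1/3)·30.125 = 28.625.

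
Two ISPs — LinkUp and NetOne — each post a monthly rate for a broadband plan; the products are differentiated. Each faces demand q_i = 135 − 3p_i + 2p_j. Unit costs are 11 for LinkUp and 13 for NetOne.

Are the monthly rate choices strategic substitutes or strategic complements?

strategic complements

LinkUp's profit: π = (p_{LinkUp} − 11)(135 − 3p_{LinkUp} + 2p_{NetOne}).
∂π/∂p_{LinkUp} = 168 − 6p_{LinkUp} + 2p_{NetOne} = 0 ⇒ p_{LinkUp} = 28 + (1/3)p_{NetOne}.
The best-response slope dp_{LinkUp}/dp_{NetOne} = 1/3 > 0: the reaction function is upward-sloping, so the choices are strategic complements.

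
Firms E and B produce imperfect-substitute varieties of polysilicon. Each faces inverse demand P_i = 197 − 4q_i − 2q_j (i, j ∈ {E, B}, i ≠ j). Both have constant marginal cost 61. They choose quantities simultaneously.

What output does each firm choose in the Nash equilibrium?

13.6

Firm E's profit: π = q_E(197 − 4q_E − 2q_B) − 61q_E.
∂π/∂q_E = 136 − 8q_E − 2q_B = 0 ⇒ q_E = 17 − 0.25q_B.
Setting q_E = q_B in the reaction function: q_E = 17 − 0.25q_E, so q_E = 17 / 1.25 = 13.6.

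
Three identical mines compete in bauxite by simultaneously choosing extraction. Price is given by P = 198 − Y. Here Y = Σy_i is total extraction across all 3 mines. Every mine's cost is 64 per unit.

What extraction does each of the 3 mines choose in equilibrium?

A representative mine's profit is π_i = y_i(198 − Y) − 64y_i, with Y = y_i + Σ_{j≠i} y_j.
First-order condition: 134 − 2y_i − Σ_{j≠i} y_j = 0.
In a symmetric equilibrium every mine chooses the same y, so Σ_{j≠i} y_j = 2y. The condition becomes 134 − 4y = 0, giving y = 134/4 = 33.5.

33.5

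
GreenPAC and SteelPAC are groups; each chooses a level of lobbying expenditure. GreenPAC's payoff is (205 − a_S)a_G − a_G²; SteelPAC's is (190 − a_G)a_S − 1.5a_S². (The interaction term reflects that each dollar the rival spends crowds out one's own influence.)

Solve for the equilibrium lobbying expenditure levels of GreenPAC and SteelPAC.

85, 35

Expanding GreenPAC's payoff: 205a_G − a_Sa_G − a_G².
∂π/∂a_G = 205 − a_S − 2a_G = 0, so a_G = 102.5 − 0.5a_S.
Likewise for SteelPAC: a_S = 190/3 − (1/3)a_G.
Plugging a_S into GreenPAC's best response: a_G = 102.5 − 0.5(190/3 − (1/3)a_G) ⇒ (5/6)a_G = 425/6, so a_G = 85.
Then a_S = 190/3 − (1/3)·85 = 35.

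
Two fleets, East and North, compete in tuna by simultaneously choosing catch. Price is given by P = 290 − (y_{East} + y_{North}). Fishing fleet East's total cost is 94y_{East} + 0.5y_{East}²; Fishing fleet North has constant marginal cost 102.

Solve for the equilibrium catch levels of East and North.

40.8, 73.6

Fishing fleet East's profit: π = y_{East}(290 − (y_{East} + y_{North})) − 94y_{East} − 0.5y_{East}².
∂π/∂y_{East} = 196 − 3y_{East} − y_{North} = 0, so y_{East} = 196/3 − (1/3)y_{North}.
For North: ∂π/∂y_{North} = 188 − 2y_{North} − y_{East} = 0 ⇒ y_{North} = 94 − 0.5y_{East}.
Plugging y_{North} into East's best response: y_{East} = 196/3 − (1/3)(94 − 0.5y_{East}) ⇒ (5/6)y_{East} = 34, so y_{East} = 40.8.
Then y_{North} = 94 − 0.5·40.8 = 73.6.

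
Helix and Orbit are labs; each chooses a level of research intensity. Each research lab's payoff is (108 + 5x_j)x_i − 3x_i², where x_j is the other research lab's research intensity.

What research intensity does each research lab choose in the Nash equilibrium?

108

Helix's payoff is (108 + 5x_O)x_H − 3x_H².
∂π/∂x_H = 108 + 5x_O − 6x_H = 0, so x_H = 18 + (5/6)x_O.
Setting x_H = x_O in the reaction function: x_H = 18 + (5/6)x_H, so x_H = 18 / (1/6) = 108.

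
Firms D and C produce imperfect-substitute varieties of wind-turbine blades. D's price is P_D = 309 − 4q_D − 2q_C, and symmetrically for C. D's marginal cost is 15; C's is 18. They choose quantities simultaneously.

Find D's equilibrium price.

Firm D's profit: π = q_D(309 − 4q_D − 2q_C) − 15q_D.
∂π/∂q_D = 294 − 8q_D − 2q_C = 0 ⇒ q_D = 36.75 − 0.25q_C.
Similarly q_C = 36.375 − 0.25q_D.
Substituting the second reaction function into the first: q_D = 36.75 − 0.25(36.375 − 0.25q_D), which gives 0.9375q_D = 885/32 ⇒ q_D = 29.5.
Then q_C = 36.375 − 0.25·29.5 = 29.
P_D = 309 − 4·29.5 − 2·29 = 133.

133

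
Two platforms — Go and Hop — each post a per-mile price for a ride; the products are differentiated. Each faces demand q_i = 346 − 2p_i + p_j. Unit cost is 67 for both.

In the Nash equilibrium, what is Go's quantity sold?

186

Go's profit: π = (p_{Go} − 67)(346 − 2p_{Go} + p_{Hop}).
∂π/∂p_{Go} = 480 − 4p_{Go} + p_{Hop} = 0 ⇒ p_{Go} = 120 + 0.25p_{Hop}.
By symmetry p_{Hop} = p_{Go}; substituting into the reaction function, 0.75p_{Go} = 120 and p_{Go} = 160.
q_{Go} = 346 − 2·160 + 160 = 186.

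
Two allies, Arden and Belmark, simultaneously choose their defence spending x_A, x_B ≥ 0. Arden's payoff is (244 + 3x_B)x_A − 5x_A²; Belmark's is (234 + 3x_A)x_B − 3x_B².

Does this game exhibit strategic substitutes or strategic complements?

strategic complements

Expanding Arden's payoff: 244x_A + 3x_Bx_A − 5x_A².
∂π/∂x_A = 244 + 3x_B − 10x_A = 0, so x_A = 24.4 + 0.3x_B.
The best-response slope dx_A/dx_B = 0.3 > 0: the reaction function is upward-sloping, so the choices are strategic complements.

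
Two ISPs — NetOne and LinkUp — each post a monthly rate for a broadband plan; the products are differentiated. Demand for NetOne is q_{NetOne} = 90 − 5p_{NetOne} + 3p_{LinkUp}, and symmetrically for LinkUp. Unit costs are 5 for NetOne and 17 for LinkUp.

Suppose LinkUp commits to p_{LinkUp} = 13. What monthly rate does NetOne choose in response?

15.4

NetOne's profit: π = (p_{NetOne} − 5)(90 − 5p_{NetOne} + 3p_{LinkUp}).
∂π/∂p_{NetOne} = 115 − 10p_{NetOne} + 3p_{LinkUp} = 0 ⇒ p_{NetOne} = 11.5 + 0.3p_{LinkUp}.
At p_{LinkUp} = 13: p_{NetOne} = 11.5 + 0.3·13 = 15.4.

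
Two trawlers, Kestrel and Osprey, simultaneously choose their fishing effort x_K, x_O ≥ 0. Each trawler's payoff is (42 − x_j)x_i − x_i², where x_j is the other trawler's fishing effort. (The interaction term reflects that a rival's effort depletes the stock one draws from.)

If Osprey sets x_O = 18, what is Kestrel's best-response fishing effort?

12

Kestrel's payoff is (42 − x_O)x_K − x_K².
∂π/∂x_K = 42 − x_O − 2x_K = 0, so x_K = 21 − 0.5x_O.
At x_O = 18: x_K = 21 − 0.5·18 = 12.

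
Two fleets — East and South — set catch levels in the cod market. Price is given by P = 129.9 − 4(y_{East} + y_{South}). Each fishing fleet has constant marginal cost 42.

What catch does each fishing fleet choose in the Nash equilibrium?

Fishing fleet East's profit: π = y_{East}(129.9 − 4(y_{East} + y_{South})) − 42y_{East}.
∂π/∂y_{East} = 87.9 − 8y_{East} − 4y_{South} = 0, so y_{East} = 10.9875 − 0.5y_{South}.
By symmetry y_{South} = y_{East}; substituting into the reaction function, 1.5y_{East} = 10.9875 and y_{East} = 7.325.

7.325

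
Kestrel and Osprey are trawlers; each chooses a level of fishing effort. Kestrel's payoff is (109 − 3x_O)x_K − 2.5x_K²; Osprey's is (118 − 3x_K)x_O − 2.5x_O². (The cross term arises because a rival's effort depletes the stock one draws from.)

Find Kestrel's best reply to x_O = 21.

Expanding Kestrel's payoff: 109x_K − 3x_Ox_K − 2.5x_K².
∂π/∂x_K = 109 − 3x_O − 5x_K = 0, so x_K = 21.8 − 0.6x_O.
At x_O = 21: x_K = 21.8 − 0.6·21 = 9.2.

9.2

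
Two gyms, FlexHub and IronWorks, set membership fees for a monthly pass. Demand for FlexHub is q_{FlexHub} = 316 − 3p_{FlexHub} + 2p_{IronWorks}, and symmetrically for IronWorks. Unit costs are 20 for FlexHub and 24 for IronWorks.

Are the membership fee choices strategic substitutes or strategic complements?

strategic complements

FlexHub's profit: π = (p_{FlexHub} − 20)(316 − 3p_{FlexHub} + 2p_{IronWorks}).
∂π/∂p_{FlexHub} = 376 − 6p_{FlexHub} + 2p_{IronWorks} = 0 ⇒ p_{FlexHub} = 188/3 + (1/3)p_{IronWorks}.
The best-response slope dp_{FlexHub}/dp_{IronWorks} = 1/3 > 0: the reaction function is upward-sloping, so the choices are strategic complements.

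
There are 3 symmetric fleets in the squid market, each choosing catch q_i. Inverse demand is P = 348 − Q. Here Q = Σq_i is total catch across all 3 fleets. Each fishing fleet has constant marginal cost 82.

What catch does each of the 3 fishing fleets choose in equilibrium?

66.5

A representative fishing fleet's profit is π_i = q_i(348 − Q) − 82q_i, with Q = q_i + Σ_{j≠i} q_j.
First-order condition: 266 − 2q_i − Σ_{j≠i} q_j = 0.
In a symmetric equilibrium every fishing fleet chooses the same q, so Σ_{j≠i} q_j = 2q. The condition becomes 266 − 4q = 0, giving q = 266/4 = 66.5.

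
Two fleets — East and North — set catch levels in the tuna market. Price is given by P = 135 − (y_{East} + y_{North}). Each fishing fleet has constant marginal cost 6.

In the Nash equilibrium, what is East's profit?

1849

Fishing fleet East's profit: π = y_{East}(135 − (y_{East} + y_{North})) − 6y_{East}.
∂π/∂y_{East} = 129 − 2y_{East} − y_{North} = 0, so y_{East} = 64.5 − 0.5y_{North}.
Setting y_{East} = y_{North} in the reaction function: y_{East} = 64.5 − 0.5y_{East}, so y_{East} = 64.5 / 1.5 = 43.
Price P = 135 − 86 = 49.
East's profit: (49 − 6)·43 = 1849.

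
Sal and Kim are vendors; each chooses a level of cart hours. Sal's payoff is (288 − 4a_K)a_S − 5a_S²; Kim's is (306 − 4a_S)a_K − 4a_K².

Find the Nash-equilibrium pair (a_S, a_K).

Expanding Sal's payoff: 288a_S − 4a_Ka_S − 5a_S².
∂π/∂a_S = 288 − 4a_K − 10a_S = 0, so a_S = 28.8 − 0.4a_K.
Likewise for Kim: a_K = 38.25 − 0.5a_S.
Plugging a_K into Sal's best response: a_S = 28.8 − 0.4(38.25 − 0.5a_S) ⇒ 0.8a_S = 13.5, so a_S = 16.875.
Then a_K = 38.25 − 0.5·16.875 = 29.8125.

16.875, 29.8125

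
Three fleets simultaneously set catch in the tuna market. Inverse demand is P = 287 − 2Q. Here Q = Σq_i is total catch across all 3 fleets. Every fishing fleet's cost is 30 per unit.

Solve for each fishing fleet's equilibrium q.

A representative fishing fleet's profit is π_i = q_i(287 − 2Q) − 30q_i, with Q = q_i + Σ_{j≠i} q_j.
First-order condition: 257 − 4q_i − 2Σ_{j≠i} q_j = 0.
Imposing symmetry (q_j = q for all j) turns Σ_{j≠i} q_j into 2q, so 257 = 8q and q = 32.125.

32.125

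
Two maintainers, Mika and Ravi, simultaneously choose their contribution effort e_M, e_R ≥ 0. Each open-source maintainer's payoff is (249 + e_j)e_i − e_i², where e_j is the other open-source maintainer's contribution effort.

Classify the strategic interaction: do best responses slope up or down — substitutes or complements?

Mika's payoff is (249 + e_R)e_M − e_M².
∂π/∂e_M = 249 + e_R − 2e_M = 0, so e_M = 124.5 + 0.5e_R.
The best-response slope de_M/de_R = 0.5 > 0: the reaction function is upward-sloping, so the choices are strategic complements.

strategic complements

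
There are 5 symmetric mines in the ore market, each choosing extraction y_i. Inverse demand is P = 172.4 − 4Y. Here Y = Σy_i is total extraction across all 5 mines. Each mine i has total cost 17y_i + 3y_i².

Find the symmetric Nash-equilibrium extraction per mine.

5.18

A representative mine's profit is π_i = y_i(172.4 − 4Y) − 17y_i − 3y_i², with Y = y_i + Σ_{j≠i} y_j.
First-order condition: 155.4 − 14y_i − 4Σ_{j≠i} y_j = 0.
Imposing symmetry (y_j = y for all j) turns Σ_{j≠i} y_j into 4y, so 155.4 = 30y and y = 5.18.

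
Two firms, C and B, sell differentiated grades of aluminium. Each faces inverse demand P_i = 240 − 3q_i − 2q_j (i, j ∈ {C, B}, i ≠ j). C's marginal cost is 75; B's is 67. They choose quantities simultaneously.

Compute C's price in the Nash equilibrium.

135.375

Firm C's profit: π = q_C(240 − 3q_C − 2q_B) − 75q_C.
∂π/∂q_C = 165 − 6q_C − 2q_B = 0 ⇒ q_C = 27.5 − (1/3)q_B.
Similarly q_B = 173/6 − (1/3)q_C.
Substituting the second reaction function into the first: q_C = 27.5 − (1/3)(173/6 − (1/3)q_C), which gives (8/9)q_C = 161/9 ⇒ q_C = 20.125.
Then q_B = 173/6 − (1/3)·20.125 = 22.125.
P_C = 240 − 3·20.125 − 2·22.125 = 135.375.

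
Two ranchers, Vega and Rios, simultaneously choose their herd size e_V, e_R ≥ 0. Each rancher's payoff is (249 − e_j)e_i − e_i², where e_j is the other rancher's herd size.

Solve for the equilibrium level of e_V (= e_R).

83

Vega's payoff is (249 − e_R)e_V − e_V².
∂π/∂e_V = 249 − e_R − 2e_V = 0, so e_V = 124.5 − 0.5e_R.
By symmetry e_R = e_V; substituting into the reaction function, 1.5e_V = 124.5 and e_V = 83.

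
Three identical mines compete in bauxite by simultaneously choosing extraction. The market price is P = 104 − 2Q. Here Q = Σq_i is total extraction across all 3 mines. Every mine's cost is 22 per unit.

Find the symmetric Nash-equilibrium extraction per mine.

10.25

A representative mine's profit is π_i = q_i(104 − 2Q) − 22q_i, with Q = q_i + Σ_{j≠i} q_j.
First-order condition: 82 − 4q_i − 2Σ_{j≠i} q_j = 0.
Imposing symmetry (q_j = q for all j) turns Σ_{j≠i} q_j into 2q, so 82 = 8q and q = 10.25.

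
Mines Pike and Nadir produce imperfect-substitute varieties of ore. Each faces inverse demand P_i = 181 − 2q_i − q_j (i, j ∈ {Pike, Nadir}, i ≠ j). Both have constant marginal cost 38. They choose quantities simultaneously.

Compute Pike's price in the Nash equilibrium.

Mine Pike's profit: π = q_{Pike}(181 − 2q_{Pike} − q_{Nadir}) − 38q_{Pike}.
∂π/∂q_{Pike} = 143 − 4q_{Pike} − q_{Nadir} = 0 ⇒ q_{Pike} = 35.75 − 0.25q_{Nadir}.
Setting q_{Pike} = q_{Nadir} in the reaction function: q_{Pike} = 35.75 − 0.25q_{Pike}, so q_{Pike} = 35.75 / 1.25 = 28.6.
P_{Pike} = 181 − 2·28.6 − 28.6 = 95.2.

95.2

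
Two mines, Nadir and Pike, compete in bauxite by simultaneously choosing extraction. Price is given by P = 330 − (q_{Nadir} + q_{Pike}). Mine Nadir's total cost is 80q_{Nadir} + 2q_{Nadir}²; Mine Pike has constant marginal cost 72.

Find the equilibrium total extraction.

140

Mine Nadir's profit: π = q_{Nadir}(330 − (q_{Nadir} + q_{Pike})) − 80q_{Nadir} − 2q_{Nadir}².
∂π/∂q_{Nadir} = 250 − 6q_{Nadir} − q_{Pike} = 0, so q_{Nadir} = 125/3 − (1/6)q_{Pike}.
For Pike: ∂π/∂q_{Pike} = 258 − 2q_{Pike} − q_{Nadir} = 0 ⇒ q_{Pike} = 129 − 0.5q_{Nadir}.
Plugging q_{Pike} into Nadir's best response: q_{Nadir} = 125/3 − (1/6)(129 − 0.5q_{Nadir}) ⇒ (11/12)q_{Nadir} = 121/6, so q_{Nadir} = 22.
Then q_{Pike} = 129 − 0.5·22 = 118.
Total extraction: 22 + 118 = 140.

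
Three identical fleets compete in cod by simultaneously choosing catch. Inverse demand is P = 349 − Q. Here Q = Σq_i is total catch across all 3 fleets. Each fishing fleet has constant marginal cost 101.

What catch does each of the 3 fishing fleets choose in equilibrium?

62

A representative fishing fleet's profit is π_i = q_i(349 − Q) − 101q_i, with Q = q_i + Σ_{j≠i} q_j.
First-order condition: 248 − 2q_i − Σ_{j≠i} q_j = 0.
Imposing symmetry (q_j = q for all j) turns Σ_{j≠i} q_j into 2q, so 248 = 4q and q = 62.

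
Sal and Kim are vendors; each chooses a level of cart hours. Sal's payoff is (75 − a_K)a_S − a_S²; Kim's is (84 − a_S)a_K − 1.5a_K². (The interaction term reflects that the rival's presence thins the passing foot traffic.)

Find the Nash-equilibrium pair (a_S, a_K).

28.2, 18.6

Expanding Sal's payoff: 75a_S − a_Ka_S − a_S².
∂π/∂a_S = 75 − a_K − 2a_S = 0, so a_S = 37.5 − 0.5a_K.
Likewise for Kim: a_K = 28 − (1/3)a_S.
Solving the two reaction functions simultaneously: (1 − (−0.5)(−1/3))a_S = 37.5 − 0.5·28, so (5/6)a_S = 23.5 and a_S = 28.2.
Then a_K = 28 − (1/3)·28.2 = 18.6.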